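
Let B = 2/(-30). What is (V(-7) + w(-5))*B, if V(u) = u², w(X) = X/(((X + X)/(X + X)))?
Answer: -44/15 ≈ -2.9333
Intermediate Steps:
B = -1/15 (B = 2*(-1/30) = -1/15 ≈ -0.066667)
w(X) = X (w(X) = X/(((2*X)/((2*X)))) = X/(((2*X)*(1/(2*X)))) = X/1 = X*1 = X)
(V(-7) + w(-5))*B = ((-7)² - 5)*(-1/15) = (49 - 5)*(-1/15) = 44*(-1/15) = -44/15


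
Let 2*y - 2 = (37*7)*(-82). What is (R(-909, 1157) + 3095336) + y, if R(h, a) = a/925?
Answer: 2853365307/925 ≈ 3.0847e+6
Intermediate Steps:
R(h, a) = a/925 (R(h, a) = a*(1/925) = a/925)
y = -10618 (y = 1 + ((37*7)*(-82))/2 = 1 + (259*(-82))/2 = 1 + (½)*(-21238) = 1 - 10619 = -10618)
(R(-909, 1157) + 3095336) + y = ((1/925)*1157 + 3095336) - 10618 = (1157/925 + 3095336) - 10618 = 2863186957/925 - 10618 = 2853365307/925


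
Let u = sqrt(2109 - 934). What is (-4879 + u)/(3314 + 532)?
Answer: -4879/3846 + 5*sqrt(47)/3846 ≈ -1.2597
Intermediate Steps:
u = 5*sqrt(47) (u = sqrt(1175) = 5*sqrt(47) ≈ 34.278)
(-4879 + u)/(3314 + 532) = (-4879 + 5*sqrt(47))/(3314 + 532) = (-4879 + 5*sqrt(47))/3846 = (-4879 + 5*sqrt(47))*(1/3846) = -4879/3846 + 5*sqrt(47)/3846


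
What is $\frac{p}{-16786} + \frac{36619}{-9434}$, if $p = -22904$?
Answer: $- \frac{28472157}{11311366} \approx -2.5171$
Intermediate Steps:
$\frac{p}{-16786} + \frac{36619}{-9434} = - \frac{22904}{-16786} + \frac{36619}{-9434} = \left(-22904\right) \left(- \frac{1}{16786}\right) + 36619 \left(- \frac{1}{9434}\right) = \frac{1636}{1199} - \frac{36619}{9434} = - \frac{28472157}{11311366}$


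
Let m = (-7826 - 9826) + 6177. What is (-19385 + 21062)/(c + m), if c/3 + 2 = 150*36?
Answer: 43/121 ≈ 0.35537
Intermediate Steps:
m = -11475 (m = -17652 + 6177 = -11475)
c = 16194 (c = -6 + 3*(150*36) = -6 + 3*5400 = -6 + 16200 = 16194)
(-19385 + 21062)/(c + m) = (-19385 + 21062)/(16194 - 11475) = 1677/4719 = 1677*(1/4719) = 43/121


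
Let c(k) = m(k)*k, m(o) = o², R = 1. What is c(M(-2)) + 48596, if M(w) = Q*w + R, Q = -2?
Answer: 48721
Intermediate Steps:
M(w) = 1 - 2*w (M(w) = -2*w + 1 = 1 - 2*w)
c(k) = k³ (c(k) = k²*k = k³)
c(M(-2)) + 48596 = (1 - 2*(-2))³ + 48596 = (1 + 4)³ + 48596 = 5³ + 48596 = 125 + 48596 = 48721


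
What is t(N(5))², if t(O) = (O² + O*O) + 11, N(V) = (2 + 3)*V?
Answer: 1590121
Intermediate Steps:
N(V) = 5*V
t(O) = 11 + 2*O² (t(O) = (O² + O²) + 11 = 2*O² + 11 = 11 + 2*O²)
t(N(5))² = (11 + 2*(5*5)²)² = (11 + 2*25²)² = (11 + 2*625)² = (11 + 1250)² = 1261² = 1590121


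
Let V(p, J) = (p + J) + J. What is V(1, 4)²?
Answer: 81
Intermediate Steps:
V(p, J) = p + 2*J (V(p, J) = (J + p) + J = p + 2*J)
V(1, 4)² = (1 + 2*4)² = (1 + 8)² = 9² = 81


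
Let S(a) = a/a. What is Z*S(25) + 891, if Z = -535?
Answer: 356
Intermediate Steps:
S(a) = 1
Z*S(25) + 891 = -535*1 + 891 = -535 + 891 = 356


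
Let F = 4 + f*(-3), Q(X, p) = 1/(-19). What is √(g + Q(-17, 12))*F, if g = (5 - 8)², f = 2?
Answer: -2*√3230/19 ≈ -5.9824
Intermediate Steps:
Q(X, p) = -1/19
g = 9 (g = (-3)² = 9)
F = -2 (F = 4 + 2*(-3) = 4 - 6 = -2)
√(g + Q(-17, 12))*F = √(9 - 1/19)*(-2) = √(170/19)*(-2) = (√3230/19)*(-2) = -2*√3230/19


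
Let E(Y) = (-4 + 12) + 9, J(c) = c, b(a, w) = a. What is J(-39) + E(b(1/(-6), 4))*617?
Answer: 10450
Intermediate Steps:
E(Y) = 17 (E(Y) = 8 + 9 = 17)
J(-39) + E(b(1/(-6), 4))*617 = -39 + 17*617 = -39 + 10489 = 10450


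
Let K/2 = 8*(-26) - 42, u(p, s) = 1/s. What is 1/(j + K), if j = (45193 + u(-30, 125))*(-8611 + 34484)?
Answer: 125/146159774498 ≈ 8.5523e-10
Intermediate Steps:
j = 146159836998/125 (j = (45193 + 1/125)*(-8611 + 34484) = (45193 + 1/125)*25873 = (5649126/125)*25873 = 146159836998/125 ≈ 1.1693e+9)
K = -500 (K = 2*(8*(-26) - 42) = 2*(-208 - 42) = 2*(-250) = -500)
1/(j + K) = 1/(146159836998/125 - 500) = 1/(146159774498/125) = 125/146159774498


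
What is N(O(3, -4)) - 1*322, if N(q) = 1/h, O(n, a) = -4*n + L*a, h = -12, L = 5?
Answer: -3865/12 ≈ -322.08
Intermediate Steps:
O(n, a) = -4*n + 5*a
N(q) = -1/12 (N(q) = 1/(-12) = -1/12)
N(O(3, -4)) - 1*322 = -1/12 - 1*322 = -1/12 - 322 = -3865/12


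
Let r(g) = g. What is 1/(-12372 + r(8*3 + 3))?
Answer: -1/12345 ≈ -8.1004e-5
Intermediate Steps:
1/(-12372 + r(8*3 + 3)) = 1/(-12372 + (8*3 + 3)) = 1/(-12372 + (24 + 3)) = 1/(-12372 + 27) = 1/(-12345) = -1/12345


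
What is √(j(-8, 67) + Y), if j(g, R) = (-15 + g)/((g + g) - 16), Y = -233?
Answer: I*√14866/8 ≈ 15.241*I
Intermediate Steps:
j(g, R) = (-15 + g)/(-16 + 2*g) (j(g, R) = (-15 + g)/(2*g - 16) = (-15 + g)/(-16 + 2*g))
√(j(-8, 67) + Y) = √((-15 - 8)/(2*(-8 - 8)) - 233) = √((½)*(-23)/(-16) - 233) = √((½)*(-1/16)*(-23) - 233) = √(23/32 - 233) = √(-7433/32) = I*√14866/8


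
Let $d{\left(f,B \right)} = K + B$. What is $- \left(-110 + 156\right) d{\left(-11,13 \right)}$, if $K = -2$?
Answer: $-506$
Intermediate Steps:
$d{\left(f,B \right)} = -2 + B$
$- \left(-110 + 156\right) d{\left(-11,13 \right)} = - \left(-110 + 156\right) \left(-2 + 13\right) = - 46 \cdot 11 = \left(-1\right) 506 = -506$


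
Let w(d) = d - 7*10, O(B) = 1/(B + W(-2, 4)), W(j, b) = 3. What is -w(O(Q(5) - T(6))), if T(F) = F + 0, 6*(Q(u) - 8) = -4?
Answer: 907/13 ≈ 69.769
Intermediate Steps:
Q(u) = 22/3 (Q(u) = 8 + (⅙)*(-4) = 8 - ⅔ = 22/3)
T(F) = F
O(B) = 1/(3 + B) (O(B) = 1/(B + 3) = 1/(3 + B))
w(d) = -70 + d (w(d) = d - 70 = -70 + d)
-w(O(Q(5) - T(6))) = -(-70 + 1/(3 + (22/3 - 1*6))) = -(-70 + 1/(3 + (22/3 - 6))) = -(-70 + 1/(3 + 4/3)) = -(-70 + 1/(13/3)) = -(-70 + 3/13) = -1*(-907/13) = 907/13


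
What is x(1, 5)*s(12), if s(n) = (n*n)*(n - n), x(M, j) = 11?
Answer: 0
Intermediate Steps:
s(n) = 0 (s(n) = n²*0 = 0)
x(1, 5)*s(12) = 11*0 = 0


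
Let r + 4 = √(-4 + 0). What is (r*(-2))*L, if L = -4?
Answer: -32 + 16*I ≈ -32.0 + 16.0*I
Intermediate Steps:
r = -4 + 2*I (r = -4 + √(-4 + 0) = -4 + √(-4) = -4 + 2*I ≈ -4.0 + 2.0*I)
(r*(-2))*L = ((-4 + 2*I)*(-2))*(-4) = (8 - 4*I)*(-4) = -32 + 16*I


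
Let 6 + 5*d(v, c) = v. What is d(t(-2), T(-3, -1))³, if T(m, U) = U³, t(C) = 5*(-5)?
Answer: -29791/125 ≈ -238.33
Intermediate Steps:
t(C) = -25
d(v, c) = -6/5 + v/5
d(t(-2), T(-3, -1))³ = (-6/5 + (⅕)*(-25))³ = (-6/5 - 5)³ = (-31/5)³ = -29791/125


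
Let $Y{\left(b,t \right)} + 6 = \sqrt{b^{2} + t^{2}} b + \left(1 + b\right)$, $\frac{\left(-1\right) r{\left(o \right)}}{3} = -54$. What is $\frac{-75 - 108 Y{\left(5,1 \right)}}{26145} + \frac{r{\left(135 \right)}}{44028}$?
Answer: $\frac{3457}{4263378} - \frac{12 \sqrt{26}}{581} \approx -0.1045$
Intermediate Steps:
$r{\left(o \right)} = 162$ ($r{\left(o \right)} = \left(-3\right) \left(-54\right) = 162$)
$Y{\left(b,t \right)} = -5 + b + b \sqrt{b^{2} + t^{2}}$ ($Y{\left(b,t \right)} = -6 + \left(\sqrt{b^{2} + t^{2}} b + \left(1 + b\right)\right) = -6 + \left(b \sqrt{b^{2} + t^{2}} + \left(1 + b\right)\right) = -6 + \left(1 + b + b \sqrt{b^{2} + t^{2}}\right) = -5 + b + b \sqrt{b^{2} + t^{2}}$)
$\frac{-75 - 108 Y{\left(5,1 \right)}}{26145} + \frac{r{\left(135 \right)}}{44028} = \frac{-75 - 108 \left(-5 + 5 + 5 \sqrt{5^{2} + 1^{2}}\right)}{26145} + \frac{162}{44028} = \left(-75 - 108 \left(-5 + 5 + 5 \sqrt{25 + 1}\right)\right) \frac{1}{26145} + 162 \cdot \frac{1}{44028} = \left(-75 - 108 \left(-5 + 5 + 5 \sqrt{26}\right)\right) \frac{1}{26145} + \frac{9}{2446} = \left(-75 - 108 \cdot 5 \sqrt{26}\right) \frac{1}{26145} + \frac{9}{2446} = \left(-75 - 540 \sqrt{26}\right) \frac{1}{26145} + \frac{9}{2446} = \left(- \frac{5}{1743} - \frac{12 \sqrt{26}}{581}\right) + \frac{9}{2446} = \frac{3457}{4263378} - \frac{12 \sqrt{26}}{581}$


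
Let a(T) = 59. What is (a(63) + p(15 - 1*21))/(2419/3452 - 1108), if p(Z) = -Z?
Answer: -224380/3822397 ≈ -0.058701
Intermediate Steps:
(a(63) + p(15 - 1*21))/(2419/3452 - 1108) = (59 - (15 - 1*21))/(2419/3452 - 1108) = (59 - (15 - 21))/(2419*(1/3452) - 1108) = (59 - 1*(-6))/(2419/3452 - 1108) = (59 + 6)/(-3822397/3452) = 65*(-3452/3822397) = -224380/3822397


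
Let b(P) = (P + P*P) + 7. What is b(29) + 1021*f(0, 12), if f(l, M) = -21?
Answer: -20564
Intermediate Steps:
b(P) = 7 + P + P² (b(P) = (P + P²) + 7 = 7 + P + P²)
b(29) + 1021*f(0, 12) = (7 + 29 + 29²) + 1021*(-21) = (7 + 29 + 841) - 21441 = 877 - 21441 = -20564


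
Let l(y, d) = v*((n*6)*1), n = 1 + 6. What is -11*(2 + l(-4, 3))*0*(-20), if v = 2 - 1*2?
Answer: 0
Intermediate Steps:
v = 0 (v = 2 - 2 = 0)
n = 7
l(y, d) = 0 (l(y, d) = 0*((7*6)*1) = 0*(42*1) = 0*42 = 0)
-11*(2 + l(-4, 3))*0*(-20) = -11*(2 + 0)*0*(-20) = -22*0*(-20) = -11*0*(-20) = 0*(-20) = 0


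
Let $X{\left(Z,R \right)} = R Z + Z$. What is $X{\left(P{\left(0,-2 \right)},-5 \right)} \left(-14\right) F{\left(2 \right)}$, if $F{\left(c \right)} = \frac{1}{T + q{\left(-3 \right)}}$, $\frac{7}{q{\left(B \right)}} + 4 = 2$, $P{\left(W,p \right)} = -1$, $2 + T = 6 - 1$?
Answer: $112$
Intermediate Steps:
$T = 3$ ($T = -2 + \left(6 - 1\right) = -2 + 5 = 3$)
$q{\left(B \right)} = - \frac{7}{2}$ ($q{\left(B \right)} = \frac{7}{-4 + 2} = \frac{7}{-2} = 7 \left(- \frac{1}{2}\right) = - \frac{7}{2}$)
$X{\left(Z,R \right)} = Z + R Z$
$F{\left(c \right)} = -2$ ($F{\left(c \right)} = \frac{1}{3 - \frac{7}{2}} = \frac{1}{- \frac{1}{2}} = -2$)
$X{\left(P{\left(0,-2 \right)},-5 \right)} \left(-14\right) F{\left(2 \right)} = - (1 - 5) \left(-14\right) \left(-2\right) = \left(-1\right) \left(-4\right) \left(-14\right) \left(-2\right) = 4 \left(-14\right) \left(-2\right) = \left(-56\right) \left(-2\right) = 112$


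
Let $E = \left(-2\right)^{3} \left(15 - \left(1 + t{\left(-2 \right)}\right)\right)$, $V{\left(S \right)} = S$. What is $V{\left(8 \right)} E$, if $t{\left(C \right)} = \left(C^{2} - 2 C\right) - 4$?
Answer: $-640$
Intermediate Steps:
$t{\left(C \right)} = -4 + C^{2} - 2 C$
$E = -80$ ($E = \left(-2\right)^{3} \left(15 + \left(\left(0 - 1\right) - \left(-4 + \left(-2\right)^{2} - -4\right)\right)\right) = - 8 \left(15 - 5\right) = \left(-8\right) 10 = -80$)
$V{\left(8 \right)} E = 8 \left(-80\right) = -640$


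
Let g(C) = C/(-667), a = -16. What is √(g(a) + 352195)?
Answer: √156687692027/667 ≈ 593.46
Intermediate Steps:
g(C) = -C/667 (g(C) = C*(-1/667) = -C/667)
√(g(a) + 352195) = √(-1/667*(-16) + 352195) = √(16/667 + 352195) = √(234914081/667) = √156687692027/667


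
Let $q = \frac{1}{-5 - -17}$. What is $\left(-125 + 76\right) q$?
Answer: $- \frac{49}{12} \approx -4.0833$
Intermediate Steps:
$q = \frac{1}{12}$ ($q = \frac{1}{-5 + 17} = \frac{1}{12} \approx 0.083333$)
$\left(-125 + 76\right) q = \left(-125 + 76\right) \frac{1}{12} = \left(-49\right) \frac{1}{12} = - \frac{49}{12}$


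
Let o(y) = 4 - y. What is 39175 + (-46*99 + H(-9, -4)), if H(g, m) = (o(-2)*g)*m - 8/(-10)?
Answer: 174189/5 ≈ 34838.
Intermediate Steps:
H(g, m) = ⅘ + 6*g*m (H(g, m) = ((4 - 1*(-2))*g)*m - 8/(-10) = ((4 + 2)*g)*m - 8*(-⅒) = (6*g)*m + ⅘ = 6*g*m + ⅘ = ⅘ + 6*g*m)
39175 + (-46*99 + H(-9, -4)) = 39175 + (-46*99 + (⅘ + 6*(-9)*(-4))) = 39175 + (-4554 + (⅘ + 216)) = 39175 + (-4554 + 1084/5) = 39175 - 21686/5 = 174189/5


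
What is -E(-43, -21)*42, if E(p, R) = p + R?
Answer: 2688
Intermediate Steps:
E(p, R) = R + p
-E(-43, -21)*42 = -(-21 - 43)*42 = -1*(-64)*42 = 64*42 = 2688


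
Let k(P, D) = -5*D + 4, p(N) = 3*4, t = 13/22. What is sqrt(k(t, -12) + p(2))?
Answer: 2*sqrt(19) ≈ 8.7178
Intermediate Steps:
t = 13/22 (t = 13*(1/22) = 13/22 ≈ 0.59091)
p(N) = 12
k(P, D) = 4 - 5*D
sqrt(k(t, -12) + p(2)) = sqrt((4 - 5*(-12)) + 12) = sqrt((4 + 60) + 12) = sqrt(64 + 12) = sqrt(76) = 2*sqrt(19)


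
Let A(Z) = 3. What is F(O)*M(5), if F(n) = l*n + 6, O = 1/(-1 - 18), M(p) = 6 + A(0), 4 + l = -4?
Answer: 1098/19 ≈ 57.789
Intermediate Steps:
l = -8 (l = -4 - 4 = -8)
M(p) = 9 (M(p) = 6 + 3 = 9)
O = -1/19 (O = 1/(-19) = -1/19 ≈ -0.052632)
F(n) = 6 - 8*n (F(n) = -8*n + 6 = 6 - 8*n)
F(O)*M(5) = (6 - 8*(-1/19))*9 = (6 + 8/19)*9 = (122/19)*9 = 1098/19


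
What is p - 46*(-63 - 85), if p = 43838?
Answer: 50646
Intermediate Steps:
p - 46*(-63 - 85) = 43838 - 46*(-63 - 85) = 43838 - 46*(-148) = 43838 + 6808 = 50646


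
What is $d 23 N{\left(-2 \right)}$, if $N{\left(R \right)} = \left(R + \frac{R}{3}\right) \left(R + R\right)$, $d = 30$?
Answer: $7360$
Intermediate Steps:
$N{\left(R \right)} = \frac{8 R^{2}}{3}$ ($N{\left(R \right)} = \left(R + R \frac{1}{3}\right) 2 R = \left(R + \frac{R}{3}\right) 2 R = \frac{4 R}{3} \cdot 2 R = \frac{8 R^{2}}{3}$)
$d 23 N{\left(-2 \right)} = 30 \cdot 23 \frac{8 \left(-2\right)^{2}}{3} = 690 \cdot \frac{8}{3} \cdot 4 = 690 \cdot \frac{32}{3} = 7360$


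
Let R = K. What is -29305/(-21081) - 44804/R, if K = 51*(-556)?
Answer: 147957142/49814403 ≈ 2.9702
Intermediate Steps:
K = -28356
R = -28356
-29305/(-21081) - 44804/R = -29305/(-21081) - 44804/(-28356) = -29305*(-1/21081) - 44804*(-1/28356) = 29305/21081 + 11201/7089 = 147957142/49814403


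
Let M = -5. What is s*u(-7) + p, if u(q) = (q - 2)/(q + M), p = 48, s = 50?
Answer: 171/2 ≈ 85.500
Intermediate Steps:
u(q) = (-2 + q)/(-5 + q) (u(q) = (q - 2)/(q - 5) = (-2 + q)/(-5 + q))
s*u(-7) + p = 50*((-2 - 7)/(-5 - 7)) + 48 = 50*(-9/(-12)) + 48 = 50*(-1/12*(-9)) + 48 = 50*(3/4) + 48 = 75/2 + 48 = 171/2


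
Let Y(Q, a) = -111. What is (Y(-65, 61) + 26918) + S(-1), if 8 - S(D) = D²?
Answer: 26814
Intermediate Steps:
S(D) = 8 - D²
(Y(-65, 61) + 26918) + S(-1) = (-111 + 26918) + (8 - 1*(-1)²) = 26807 + (8 - 1*1) = 26807 + (8 - 1) = 26807 + 7 = 26814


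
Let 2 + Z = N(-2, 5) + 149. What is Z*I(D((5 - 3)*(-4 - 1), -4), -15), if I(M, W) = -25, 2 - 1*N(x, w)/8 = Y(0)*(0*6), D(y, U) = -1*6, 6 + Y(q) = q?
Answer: -4075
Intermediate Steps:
Y(q) = -6 + q
D(y, U) = -6
N(x, w) = 16 (N(x, w) = 16 - 8*(-6 + 0)*0*6 = 16 - (-48)*0 = 16 - 8*0 = 16 + 0 = 16)
Z = 163 (Z = -2 + (16 + 149) = -2 + 165 = 163)
Z*I(D((5 - 3)*(-4 - 1), -4), -15) = 163*(-25) = -4075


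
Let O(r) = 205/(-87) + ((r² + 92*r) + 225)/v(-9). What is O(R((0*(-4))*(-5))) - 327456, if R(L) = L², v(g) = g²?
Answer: -85465906/261 ≈ -3.2746e+5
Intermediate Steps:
O(r) = 110/261 + r²/81 + 92*r/81 (O(r) = 205/(-87) + ((r² + 92*r) + 225)/((-9)²) = 205*(-1/87) + (225 + r² + 92*r)/81 = -205/87 + (225 + r² + 92*r)*(1/81) = -205/87 + (25/9 + r²/81 + 92*r/81) = 110/261 + r²/81 + 92*r/81)
O(R((0*(-4))*(-5))) - 327456 = (110/261 + (((0*(-4))*(-5))²)²/81 + 92*((0*(-4))*(-5))²/81) - 327456 = (110/261 + ((0*(-5))²)²/81 + 92*(0*(-5))²/81) - 327456 = (110/261 + (0²)²/81 + (92/81)*0²) - 327456 = (110/261 + (1/81)*0² + (92/81)*0) - 327456 = (110/261 + (1/81)*0 + 0) - 327456 = (110/261 + 0 + 0) - 327456 = 110/261 - 327456 = -85465906/261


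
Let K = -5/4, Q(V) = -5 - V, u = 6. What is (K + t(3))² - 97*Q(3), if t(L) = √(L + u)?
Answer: 12465/16 ≈ 779.06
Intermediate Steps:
t(L) = √(6 + L) (t(L) = √(L + 6) = √(6 + L))
K = -5/4 (K = -5*¼ = -5/4 ≈ -1.2500)
(K + t(3))² - 97*Q(3) = (-5/4 + √(6 + 3))² - 97*(-5 - 1*3) = (-5/4 + √9)² - 97*(-5 - 3) = (-5/4 + 3)² - 97*(-8) = (7/4)² + 776 = 49/16 + 776 = 12465/16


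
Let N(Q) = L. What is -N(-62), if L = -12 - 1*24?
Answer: 36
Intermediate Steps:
L = -36 (L = -12 - 24 = -36)
N(Q) = -36
-N(-62) = -1*(-36) = 36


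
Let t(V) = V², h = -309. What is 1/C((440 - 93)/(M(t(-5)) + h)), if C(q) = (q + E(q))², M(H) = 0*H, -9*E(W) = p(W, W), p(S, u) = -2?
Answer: 859329/697225 ≈ 1.2325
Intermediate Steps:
E(W) = 2/9 (E(W) = -⅑*(-2) = 2/9)
M(H) = 0
C(q) = (2/9 + q)² (C(q) = (q + 2/9)² = (2/9 + q)²)
1/C((440 - 93)/(M(t(-5)) + h)) = 1/((2 + 9*((440 - 93)/(0 - 309)))²/81) = 1/((2 + 9*(347/(-309)))²/81) = 1/((2 + 9*(347*(-1/309)))²/81) = 1/((2 + 9*(-347/309))²/81) = 1/((2 - 1041/103)²/81) = 1/((-835/103)²/81) = 1/((1/81)*(697225/10609)) = 1/(697225/859329) = 859329/697225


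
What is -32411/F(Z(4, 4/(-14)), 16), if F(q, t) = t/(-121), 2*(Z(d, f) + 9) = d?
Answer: 3921731/16 ≈ 2.4511e+5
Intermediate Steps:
Z(d, f) = -9 + d/2
F(q, t) = -t/121 (F(q, t) = t*(-1/121) = -t/121)
-32411/F(Z(4, 4/(-14)), 16) = -32411/((-1/121*16)) = -32411/(-16/121) = -32411*(-121/16) = 3921731/16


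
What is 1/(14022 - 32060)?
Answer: -1/18038 ≈ -5.5438e-5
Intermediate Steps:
1/(14022 - 32060) = 1/(-18038) = -1/18038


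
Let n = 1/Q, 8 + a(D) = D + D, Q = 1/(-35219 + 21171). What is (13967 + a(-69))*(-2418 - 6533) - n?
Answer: -123697723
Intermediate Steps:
Q = -1/14048 (Q = 1/(-14048) = -1/14048 ≈ -7.1184e-5)
a(D) = -8 + 2*D (a(D) = -8 + (D + D) = -8 + 2*D)
n = -14048 (n = 1/(-1/14048) = -14048)
(13967 + a(-69))*(-2418 - 6533) - n = (13967 + (-8 + 2*(-69)))*(-2418 - 6533) - 1*(-14048) = (13967 + (-8 - 138))*(-8951) + 14048 = (13967 - 146)*(-8951) + 14048 = 13821*(-8951) + 14048 = -123711771 + 14048 = -123697723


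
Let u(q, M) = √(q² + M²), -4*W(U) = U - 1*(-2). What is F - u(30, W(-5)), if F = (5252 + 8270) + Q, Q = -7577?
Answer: 5945 - 3*√1601/4 ≈ 5915.0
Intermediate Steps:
W(U) = -½ - U/4 (W(U) = -(U - 1*(-2))/4 = -(U + 2)/4 = -(2 + U)/4 = -½ - U/4)
u(q, M) = √(M² + q²)
F = 5945 (F = (5252 + 8270) - 7577 = 13522 - 7577 = 5945)
F - u(30, W(-5)) = 5945 - √((-½ - ¼*(-5))² + 30²) = 5945 - √((-½ + 5/4)² + 900) = 5945 - √((¾)² + 900) = 5945 - √(9/16 + 900) = 5945 - √(14409/16) = 5945 - 3*√1601/4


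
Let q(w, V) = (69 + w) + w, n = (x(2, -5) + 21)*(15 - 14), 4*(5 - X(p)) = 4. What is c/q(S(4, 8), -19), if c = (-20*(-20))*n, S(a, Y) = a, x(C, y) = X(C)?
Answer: 10000/77 ≈ 129.87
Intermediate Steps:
X(p) = 4 (X(p) = 5 - ¼*4 = 5 - 1 = 4)
x(C, y) = 4
n = 25 (n = (4 + 21)*(15 - 14) = 25*1 = 25)
q(w, V) = 69 + 2*w
c = 10000 (c = -20*(-20)*25 = 400*25 = 10000)
c/q(S(4, 8), -19) = 10000/(69 + 2*4) = 10000/(69 + 8) = 10000/77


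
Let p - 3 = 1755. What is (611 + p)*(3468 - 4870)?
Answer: -3321338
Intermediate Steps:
p = 1758 (p = 3 + 1755 = 1758)
(611 + p)*(3468 - 4870) = (611 + 1758)*(3468 - 4870) = 2369*(-1402) = -3321338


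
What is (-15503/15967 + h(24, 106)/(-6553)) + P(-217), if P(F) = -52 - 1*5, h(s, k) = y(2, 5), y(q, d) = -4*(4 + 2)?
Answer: -6065217758/104631751 ≈ -57.967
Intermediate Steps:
y(q, d) = -24 (y(q, d) = -4*6 = -24)
h(s, k) = -24
P(F) = -57 (P(F) = -52 - 5 = -57)
(-15503/15967 + h(24, 106)/(-6553)) + P(-217) = (-15503/15967 - 24/(-6553)) - 57 = (-15503*1/15967 - 24*(-1/6553)) - 57 = (-15503/15967 + 24/6553) - 57 = -101207951/104631751 - 57 = -6065217758/104631751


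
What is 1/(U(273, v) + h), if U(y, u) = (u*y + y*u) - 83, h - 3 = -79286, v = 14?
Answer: -1/71722 ≈ -1.3943e-5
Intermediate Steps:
h = -79283 (h = 3 - 79286 = -79283)
U(y, u) = -83 + 2*u*y (U(y, u) = (u*y + u*y) - 83 = 2*u*y - 83 = -83 + 2*u*y)
1/(U(273, v) + h) = 1/((-83 + 2*14*273) - 79283) = 1/((-83 + 7644) - 79283) = 1/(7561 - 79283) = 1/(-71722) = -1/71722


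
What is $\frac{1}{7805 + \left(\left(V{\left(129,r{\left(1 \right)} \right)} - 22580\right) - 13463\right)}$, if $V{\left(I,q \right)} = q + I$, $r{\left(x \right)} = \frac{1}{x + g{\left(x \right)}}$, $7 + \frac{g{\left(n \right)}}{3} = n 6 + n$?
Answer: $- \frac{1}{28108} \approx -3.5577 \cdot 10^{-5}$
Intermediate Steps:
$g{\left(n \right)} = -21 + 21 n$ ($g{\left(n \right)} = -21 + 3 \left(n 6 + n\right) = -21 + 3 \left(6 n + n\right) = -21 + 3 \cdot 7 n = -21 + 21 n$)
$r{\left(x \right)} = \frac{1}{-21 + 22 x}$ ($r{\left(x \right)} = \frac{1}{x + \left(-21 + 21 x\right)} = \frac{1}{-21 + 22 x}$)
$V{\left(I,q \right)} = I + q$
$\frac{1}{7805 + \left(\left(V{\left(129,r{\left(1 \right)} \right)} - 22580\right) - 13463\right)} = \frac{1}{7805 - \left(35914 - \frac{1}{-21 + 22 \cdot 1}\right)} = \frac{1}{7805 - \left(35914 - \frac{1}{-21 + 22}\right)} = \frac{1}{7805 - 35913} = \frac{1}{-28108} = - \frac{1}{28108}$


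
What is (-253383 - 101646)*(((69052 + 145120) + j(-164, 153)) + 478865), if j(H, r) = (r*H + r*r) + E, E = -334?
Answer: -245332139580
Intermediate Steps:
j(H, r) = -334 + r² + H*r (j(H, r) = (r*H + r*r) - 334 = (H*r + r²) - 334 = (r² + H*r) - 334 = -334 + r² + H*r)
(-253383 - 101646)*(((69052 + 145120) + j(-164, 153)) + 478865) = (-253383 - 101646)*(((69052 + 145120) + (-334 + 153² - 164*153)) + 478865) = -355029*((214172 + (-334 + 23409 - 25092)) + 478865) = -355029*((214172 - 2017) + 478865) = -355029*(212155 + 478865) = -355029*691020 = -245332139580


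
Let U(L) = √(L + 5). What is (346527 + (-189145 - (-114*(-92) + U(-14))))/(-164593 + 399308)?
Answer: 146894/234715 - 3*I/234715 ≈ 0.62584 - 1.2781e-5*I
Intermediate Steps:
U(L) = √(5 + L)
(346527 + (-189145 - (-114*(-92) + U(-14))))/(-164593 + 399308) = (346527 + (-189145 - (-114*(-92) + √(5 - 14))))/(-164593 + 399308) = (346527 + (-189145 - (10488 + √(-9))))/234715 = (346527 + (-189145 - (10488 + 3*I)))*(1/234715) = (346527 + (-189145 + (-10488 - 3*I)))*(1/234715) = (346527 + (-199633 - 3*I))*(1/234715) = (146894 - 3*I)*(1/234715) = 146894/234715 - 3*I/234715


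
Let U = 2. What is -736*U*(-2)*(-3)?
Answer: -8832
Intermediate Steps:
-736*U*(-2)*(-3) = -736*2*(-2)*(-3) = -(-2944)*(-3) = -736*12 = -8832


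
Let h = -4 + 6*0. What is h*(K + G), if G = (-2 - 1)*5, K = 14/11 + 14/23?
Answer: 13276/253 ≈ 52.474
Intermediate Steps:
h = -4 (h = -4 + 0 = -4)
K = 476/253 (K = 14*(1/11) + 14*(1/23) = 14/11 + 14/23 = 476/253 ≈ 1.8814)
G = -15 (G = -3*5 = -15)
h*(K + G) = -4*(476/253 - 15) = -4*(-3319/253) = 13276/253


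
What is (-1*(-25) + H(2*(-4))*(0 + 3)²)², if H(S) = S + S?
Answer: 14161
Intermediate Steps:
H(S) = 2*S
(-1*(-25) + H(2*(-4))*(0 + 3)²)² = (-1*(-25) + (2*(2*(-4)))*(0 + 3)²)² = (25 + (2*(-8))*3²)² = (25 - 16*9)² = (25 - 144)² = (-119)² = 14161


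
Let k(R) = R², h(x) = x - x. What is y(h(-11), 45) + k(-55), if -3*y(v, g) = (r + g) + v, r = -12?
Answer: 3014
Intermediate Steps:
h(x) = 0
y(v, g) = 4 - g/3 - v/3 (y(v, g) = -((-12 + g) + v)/3 = -(-12 + g + v)/3 = 4 - g/3 - v/3)
y(h(-11), 45) + k(-55) = (4 - ⅓*45 - ⅓*0) + (-55)² = (4 - 15 + 0) + 3025 = -11 + 3025 = 3014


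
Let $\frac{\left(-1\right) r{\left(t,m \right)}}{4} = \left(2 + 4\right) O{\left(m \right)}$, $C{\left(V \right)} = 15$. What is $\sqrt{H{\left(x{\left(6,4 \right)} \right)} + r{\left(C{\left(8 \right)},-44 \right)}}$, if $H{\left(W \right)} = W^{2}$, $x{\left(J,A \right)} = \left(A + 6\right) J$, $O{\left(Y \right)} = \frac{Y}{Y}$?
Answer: $2 \sqrt{894} \approx 59.8$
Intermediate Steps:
$O{\left(Y \right)} = 1$
$x{\left(J,A \right)} = J \left(6 + A\right)$ ($x{\left(J,A \right)} = \left(6 + A\right) J = J \left(6 + A\right)$)
$r{\left(t,m \right)} = -24$ ($r{\left(t,m \right)} = - 4 \left(2 + 4\right) 1 = - 4 \cdot 6 \cdot 1 = \left(-4\right) 6 = -24$)
$\sqrt{H{\left(x{\left(6,4 \right)} \right)} + r{\left(C{\left(8 \right)},-44 \right)}} = \sqrt{\left(6 \left(6 + 4\right)\right)^{2} - 24} = \sqrt{\left(6 \cdot 10\right)^{2} - 24} = \sqrt{60^{2} - 24} = \sqrt{3600 - 24} = \sqrt{3576} = 2 \sqrt{894}$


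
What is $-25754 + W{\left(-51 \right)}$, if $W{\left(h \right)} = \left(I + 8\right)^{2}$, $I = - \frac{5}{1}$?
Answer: $-25745$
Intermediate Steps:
$I = -5$ ($I = \left(-5\right) 1 = -5$)
$W{\left(h \right)} = 9$ ($W{\left(h \right)} = \left(-5 + 8\right)^{2} = 3^{2} = 9$)
$-25754 + W{\left(-51 \right)} = -25754 + 9 = -25745$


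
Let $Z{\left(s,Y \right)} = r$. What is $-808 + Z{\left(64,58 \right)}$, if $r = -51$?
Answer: $-859$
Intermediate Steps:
$Z{\left(s,Y \right)} = -51$
$-808 + Z{\left(64,58 \right)} = -808 - 51 = -859$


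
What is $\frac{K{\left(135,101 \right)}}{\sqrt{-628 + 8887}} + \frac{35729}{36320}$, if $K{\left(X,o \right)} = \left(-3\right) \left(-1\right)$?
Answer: $\frac{35729}{36320} + \frac{\sqrt{8259}}{2753} \approx 1.0167$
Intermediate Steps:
$K{\left(X,o \right)} = 3$
$\frac{K{\left(135,101 \right)}}{\sqrt{-628 + 8887}} + \frac{35729}{36320} = \frac{3}{\sqrt{-628 + 8887}} + \frac{35729}{36320} = \frac{3}{\sqrt{8259}} + 35729 \cdot \frac{1}{36320} = 3 \frac{\sqrt{8259}}{8259} + \frac{35729}{36320} = \frac{\sqrt{8259}}{2753} + \frac{35729}{36320} = \frac{35729}{36320} + \frac{\sqrt{8259}}{2753}$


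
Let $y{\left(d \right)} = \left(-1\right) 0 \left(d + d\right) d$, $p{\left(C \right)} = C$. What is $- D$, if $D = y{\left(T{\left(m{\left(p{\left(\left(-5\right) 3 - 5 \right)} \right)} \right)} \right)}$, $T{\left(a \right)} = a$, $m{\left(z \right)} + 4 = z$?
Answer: $0$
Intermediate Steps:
$m{\left(z \right)} = -4 + z$
$y{\left(d \right)} = 0$ ($y{\left(d \right)} = 0 \cdot 2 d d = 0 d = 0$)
$D = 0$
$- D = \left(-1\right) 0 = 0$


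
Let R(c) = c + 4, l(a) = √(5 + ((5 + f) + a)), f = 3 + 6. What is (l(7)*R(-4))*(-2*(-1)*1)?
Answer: 0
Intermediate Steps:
f = 9
l(a) = √(19 + a) (l(a) = √(5 + ((5 + 9) + a)) = √(5 + (14 + a)) = √(19 + a))
R(c) = 4 + c
(l(7)*R(-4))*(-2*(-1)*1) = (√(19 + 7)*(4 - 4))*(-2*(-1)*1) = (√26*0)*(2*1) = 0*2 = 0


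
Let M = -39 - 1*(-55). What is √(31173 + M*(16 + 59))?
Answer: 3*√3597 ≈ 179.93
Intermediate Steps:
M = 16 (M = -39 + 55 = 16)
√(31173 + M*(16 + 59)) = √(31173 + 16*(16 + 59)) = √(31173 + 16*75) = √(31173 + 1200) = √32373 = 3*√3597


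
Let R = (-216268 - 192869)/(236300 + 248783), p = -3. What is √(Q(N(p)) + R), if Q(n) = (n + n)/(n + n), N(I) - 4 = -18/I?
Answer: √36840113518/485083 ≈ 0.39568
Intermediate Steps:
N(I) = 4 - 18/I
Q(n) = 1 (Q(n) = (2*n)/((2*n)) = (2*n)*(1/(2*n)) = 1)
R = -409137/485083 ≈ -0.84344
√(Q(N(p)) + R) = √(1 - 409137/485083) = √(75946/485083) = √36840113518/485083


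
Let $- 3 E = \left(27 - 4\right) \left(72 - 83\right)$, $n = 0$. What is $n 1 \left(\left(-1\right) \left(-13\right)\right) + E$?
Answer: $\frac{253}{3} \approx 84.333$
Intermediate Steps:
$E = \frac{253}{3}$ ($E = - \frac{\left(27 - 4\right) \left(72 - 83\right)}{3} = - \frac{\left(27 - 4\right) \left(-11\right)}{3} = - \frac{23 \left(-11\right)}{3} = \left(- \frac{1}{3}\right) \left(-253\right) = \frac{253}{3} \approx 84.333$)
$n 1 \left(\left(-1\right) \left(-13\right)\right) + E = 0 \cdot 1 \left(\left(-1\right) \left(-13\right)\right) + \frac{253}{3} = 0 \cdot 13 + \frac{253}{3} = 0 + \frac{253}{3} = \frac{253}{3}$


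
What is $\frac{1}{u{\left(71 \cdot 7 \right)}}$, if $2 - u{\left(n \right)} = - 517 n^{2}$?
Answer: $\frac{1}{127703655} \approx 7.8306 \cdot 10^{-9}$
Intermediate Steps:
$u{\left(n \right)} = 2 + 517 n^{2}$ ($u{\left(n \right)} = 2 - - 517 n^{2} = 2 + 517 n^{2}$)
$\frac{1}{u{\left(71 \cdot 7 \right)}} = \frac{1}{2 + 517 \left(71 \cdot 7\right)^{2}} = \frac{1}{2 + 517 \cdot 497^{2}} = \frac{1}{2 + 517 \cdot 247009} = \frac{1}{2 + 127703653} = \frac{1}{127703655}$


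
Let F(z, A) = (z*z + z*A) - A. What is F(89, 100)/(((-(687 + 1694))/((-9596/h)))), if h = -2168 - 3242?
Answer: -80227358/6440605 ≈ -12.456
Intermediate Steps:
h = -5410
F(z, A) = z**2 - A + A*z (F(z, A) = (z**2 + A*z) - A = z**2 - A + A*z)
F(89, 100)/(((-(687 + 1694))/((-9596/h)))) = (89**2 - 1*100 + 100*89)/(((-(687 + 1694))/((-9596/(-5410))))) = (7921 - 100 + 8900)/(((-1*2381)/((-9596*(-1/5410))))) = 16721/((-2381/4798/2705)) = 16721/((-2381*2705/4798)) = 16721/(-6440605/4798) = 16721*(-4798/6440605) = -80227358/6440605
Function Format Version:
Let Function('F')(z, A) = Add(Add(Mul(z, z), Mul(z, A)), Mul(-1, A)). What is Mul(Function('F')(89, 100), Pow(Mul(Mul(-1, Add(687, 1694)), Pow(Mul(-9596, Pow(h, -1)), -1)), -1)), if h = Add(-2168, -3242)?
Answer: Rational(-80227358, 6440605) ≈ -12.456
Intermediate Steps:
h = -5410
Function('F')(z, A) = Add(Pow(z, 2), Mul(-1, A), Mul(A, z)) (Function('F')(z, A) = Add(Add(Pow(z, 2), Mul(A, z)), Mul(-1, A)) = Add(Pow(z, 2), Mul(-1, A), Mul(A, z)))
Mul(Function('F')(89, 100), Pow(Mul(Mul(-1, Add(687, 1694)), Pow(Mul(-9596, Pow(h, -1)), -1)), -1)) = Mul(Add(Pow(89, 2), Mul(-1, 100), Mul(100, 89)), Pow(Mul(Mul(-1, Add(687, 1694)), Pow(Mul(-9596, Pow(-5410, -1)), -1)), -1)) = Mul(Add(7921, -100, 8900), Pow(Mul(Mul(-1, 2381), Pow(Mul(-9596, Rational(-1, 5410)), -1)), -1)) = Mul(16721, Pow(Mul(-2381, Pow(Rational(4798, 2705), -1)), -1)) = Mul(16721, Pow(Mul(-2381, Rational(2705, 4798)), -1)) = Mul(16721, Pow(Rational(-6440605, 4798), -1)) = Mul(16721, Rational(-4798, 6440605)) = Rational(-80227358, 6440605)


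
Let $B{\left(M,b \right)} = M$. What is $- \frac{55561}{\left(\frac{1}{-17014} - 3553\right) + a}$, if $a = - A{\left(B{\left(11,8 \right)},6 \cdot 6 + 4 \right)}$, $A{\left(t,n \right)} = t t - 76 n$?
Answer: $\frac{945314854}{10786877} \approx 87.636$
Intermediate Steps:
$A{\left(t,n \right)} = t^{2} - 76 n$
$a = 2919$ ($a = - (11^{2} - 76 \left(6 \cdot 6 + 4\right)) = - (121 - 76 \left(36 + 4\right)) = - (121 - 3040) = \left(-1\right) \left(-2919\right) = 2919$)
$- \frac{55561}{\left(\frac{1}{-17014} - 3553\right) + a} = - \frac{55561}{\left(\frac{1}{-17014} - 3553\right) + 2919} = - \frac{55561}{\left(- \frac{1}{17014} - 3553\right) + 2919} = - \frac{55561}{- \frac{60450743}{17014} + 2919} = - \frac{55561}{- \frac{10786877}{17014}} = \left(-55561\right) \left(- \frac{17014}{10786877}\right) = \frac{945314854}{10786877}$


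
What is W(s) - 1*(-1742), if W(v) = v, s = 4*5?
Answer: 1762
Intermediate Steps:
s = 20
W(s) - 1*(-1742) = 20 - 1*(-1742) = 20 + 1742 = 1762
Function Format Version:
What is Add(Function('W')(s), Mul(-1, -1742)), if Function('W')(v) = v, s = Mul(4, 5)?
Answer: 1762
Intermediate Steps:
s = 20
Add(Function('W')(s), Mul(-1, -1742)) = Add(20, Mul(-1, -1742)) = Add(20, 1742) = 1762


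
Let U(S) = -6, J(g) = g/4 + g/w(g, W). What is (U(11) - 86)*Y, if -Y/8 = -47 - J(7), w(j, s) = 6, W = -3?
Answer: -110216/3 ≈ -36739.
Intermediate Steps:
J(g) = 5*g/12 (J(g) = g/4 + g/6 = 5*g/12)
Y = 1198/3 (Y = -8*(-47 - 5*7/12) = -8*(-47 - 1*35/12) = -8*(-47 - 35/12) = -8*(-599/12) = 1198/3 ≈ 399.33)
(U(11) - 86)*Y = (-6 - 86)*(1198/3) = -92*1198/3 = -110216/3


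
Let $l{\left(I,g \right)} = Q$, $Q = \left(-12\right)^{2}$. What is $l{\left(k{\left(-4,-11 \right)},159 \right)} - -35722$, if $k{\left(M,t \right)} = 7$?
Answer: $35866$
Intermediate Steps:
$Q = 144$
$l{\left(I,g \right)} = 144$
$l{\left(k{\left(-4,-11 \right)},159 \right)} - -35722 = 144 - -35722 = 144 + 35722 = 35866$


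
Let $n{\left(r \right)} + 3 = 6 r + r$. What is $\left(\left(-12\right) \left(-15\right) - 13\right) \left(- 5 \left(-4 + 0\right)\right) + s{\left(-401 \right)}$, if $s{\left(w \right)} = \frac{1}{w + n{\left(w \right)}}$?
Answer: $\frac{10724739}{3211} \approx 3340.0$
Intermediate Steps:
$n{\left(r \right)} = -3 + 7 r$ ($n{\left(r \right)} = -3 + \left(6 r + r\right) = -3 + 7 r$)
$s{\left(w \right)} = \frac{1}{-3 + 8 w}$ ($s{\left(w \right)} = \frac{1}{w + \left(-3 + 7 w\right)} = \frac{1}{-3 + 8 w}$)
$\left(\left(-12\right) \left(-15\right) - 13\right) \left(- 5 \left(-4 + 0\right)\right) + s{\left(-401 \right)} = \left(\left(-12\right) \left(-15\right) - 13\right) \left(- 5 \left(-4 + 0\right)\right) + \frac{1}{-3 + 8 \left(-401\right)} = \left(180 - 13\right) \left(\left(-5\right) \left(-4\right)\right) + \frac{1}{-3 - 3208} = 167 \cdot 20 + \frac{1}{-3211} = 3340 - \frac{1}{3211} = \frac{10724739}{3211}$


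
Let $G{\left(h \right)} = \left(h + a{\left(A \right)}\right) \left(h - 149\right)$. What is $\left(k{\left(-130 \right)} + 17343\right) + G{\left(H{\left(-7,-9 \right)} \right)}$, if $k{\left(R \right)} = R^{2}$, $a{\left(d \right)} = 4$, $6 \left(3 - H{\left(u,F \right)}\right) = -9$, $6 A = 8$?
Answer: $\frac{132059}{4} \approx 33015.0$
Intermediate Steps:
$A = \frac{4}{3}$ ($A = \frac{1}{6} \cdot 8 = \frac{4}{3} \approx 1.3333$)
$H{\left(u,F \right)} = \frac{9}{2}$ ($H{\left(u,F \right)} = 3 - - \frac{3}{2} = 3 + \frac{3}{2} = \frac{9}{2}$)
$G{\left(h \right)} = \left(-149 + h\right) \left(4 + h\right)$ ($G{\left(h \right)} = \left(h + 4\right) \left(h - 149\right) = \left(4 + h\right) \left(-149 + h\right) = \left(-149 + h\right) \left(4 + h\right)$)
$\left(k{\left(-130 \right)} + 17343\right) + G{\left(H{\left(-7,-9 \right)} \right)} = \left(\left(-130\right)^{2} + 17343\right) - \left(\frac{2497}{2} - \frac{81}{4}\right) = \left(16900 + 17343\right) - \frac{4913}{4} = 34243 - \frac{4913}{4} = \frac{132059}{4}$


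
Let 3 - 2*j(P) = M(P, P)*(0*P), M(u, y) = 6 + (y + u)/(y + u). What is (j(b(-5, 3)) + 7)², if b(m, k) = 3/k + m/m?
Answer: 289/4 ≈ 72.250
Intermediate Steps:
M(u, y) = 7 (M(u, y) = 6 + (u + y)/(u + y) = 6 + 1 = 7)
b(m, k) = 1 + 3/k (b(m, k) = 3/k + 1 = 1 + 3/k)
j(P) = 3/2 (j(P) = 3/2 - 7*0*P/2 = 3/2 - 7*0/2 = 3/2 - ½*0 = 3/2 + 0 = 3/2)
(j(b(-5, 3)) + 7)² = (3/2 + 7)² = (17/2)² = 289/4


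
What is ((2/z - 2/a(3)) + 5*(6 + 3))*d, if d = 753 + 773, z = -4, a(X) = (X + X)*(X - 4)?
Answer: 205247/3 ≈ 68416.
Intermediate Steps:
a(X) = 2*X*(-4 + X) (a(X) = (2*X)*(-4 + X) = 2*X*(-4 + X))
d = 1526
((2/z - 2/a(3)) + 5*(6 + 3))*d = ((2/(-4) - 2*1/(6*(-4 + 3))) + 5*(6 + 3))*1526 = ((2*(-1/4) - 2/(2*3*(-1))) + 5*9)*1526 = ((-1/2 - 2/(-6)) + 45)*1526 = ((-1/2 - 2*(-1/6)) + 45)*1526 = ((-1/2 + 1/3) + 45)*1526 = (-1/6 + 45)*1526 = (269/6)*1526 = 205247/3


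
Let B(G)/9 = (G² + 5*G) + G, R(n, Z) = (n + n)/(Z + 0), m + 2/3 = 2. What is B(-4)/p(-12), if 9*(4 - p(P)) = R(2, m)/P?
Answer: -2592/145 ≈ -17.876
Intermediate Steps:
m = 4/3 (m = -⅔ + 2 = 4/3 ≈ 1.3333)
R(n, Z) = 2*n/Z (R(n, Z) = (2*n)/Z = 2*n/Z)
p(P) = 4 - 1/(3*P) (p(P) = 4 - 2*2/(4/3)/(9*P) = 4 - 2*2*(¾)/(9*P) = 4 - 1/(3*P))
B(G) = 9*G² + 54*G (B(G) = 9*((G² + 5*G) + G) = 9*(G² + 6*G) = 9*G² + 54*G)
B(-4)/p(-12) = (9*(-4)*(6 - 4))/(4 - ⅓/(-12)) = (9*(-4)*2)/(4 - ⅓*(-1/12)) = -72/(4 + 1/36) = -72/(145/36) = (36/145)*(-72) = -2592/145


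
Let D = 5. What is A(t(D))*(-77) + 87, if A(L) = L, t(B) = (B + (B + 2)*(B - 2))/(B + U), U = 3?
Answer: -653/4 ≈ -163.25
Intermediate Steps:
t(B) = (B + (-2 + B)*(2 + B))/(3 + B) (t(B) = (B + (B + 2)*(B - 2))/(B + 3) = (B + (2 + B)*(-2 + B))/(3 + B) = (B + (-2 + B)*(2 + B))/(3 + B))
A(t(D))*(-77) + 87 = ((-4 + 5 + 5**2)/(3 + 5))*(-77) + 87 = ((-4 + 5 + 25)/8)*(-77) + 87 = ((1/8)*26)*(-77) + 87 = (13/4)*(-77) + 87 = -1001/4 + 87 = -653/4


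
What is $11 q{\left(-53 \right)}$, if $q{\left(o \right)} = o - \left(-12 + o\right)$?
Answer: $132$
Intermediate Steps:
$q{\left(o \right)} = 12$
$11 q{\left(-53 \right)} = 11 \cdot 12 = 132$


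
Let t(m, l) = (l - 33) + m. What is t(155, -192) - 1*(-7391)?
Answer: 7321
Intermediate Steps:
t(m, l) = -33 + l + m (t(m, l) = (-33 + l) + m = -33 + l + m)
t(155, -192) - 1*(-7391) = (-33 - 192 + 155) - 1*(-7391) = -70 + 7391 = 7321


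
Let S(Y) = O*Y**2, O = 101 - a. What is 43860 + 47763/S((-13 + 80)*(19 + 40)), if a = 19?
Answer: 56199973240443/1281349138 ≈ 43860.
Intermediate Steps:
O = 82 (O = 101 - 1*19 = 101 - 19 = 82)
S(Y) = 82*Y**2
43860 + 47763/S((-13 + 80)*(19 + 40)) = 43860 + 47763/((82*((-13 + 80)*(19 + 40))**2)) = 43860 + 47763/((82*(67*59)**2)) = 43860 + 47763/((82*3953**2)) = 43860 + 47763/((82*15626209)) = 43860 + 47763/1281349138 = 56199973240443/1281349138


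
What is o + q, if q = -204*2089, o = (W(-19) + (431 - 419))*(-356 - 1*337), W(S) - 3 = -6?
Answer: -432393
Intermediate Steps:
W(S) = -3 (W(S) = 3 - 6 = -3)
o = -6237 (o = (-3 + (431 - 419))*(-356 - 1*337) = (-3 + 12)*(-356 - 337) = 9*(-693) = -6237)
q = -426156
o + q = -6237 - 426156 = -432393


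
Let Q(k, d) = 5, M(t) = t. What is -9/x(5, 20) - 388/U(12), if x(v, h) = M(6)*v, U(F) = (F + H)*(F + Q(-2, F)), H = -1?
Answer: -4441/1870 ≈ -2.3749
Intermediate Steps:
U(F) = (-1 + F)*(5 + F) (U(F) = (F - 1)*(F + 5) = (-1 + F)*(5 + F))
x(v, h) = 6*v
-9/x(5, 20) - 388/U(12) = -9/(6*5) - 388/(-5 + 12² + 4*12) = -9/30 - 388/(-5 + 144 + 48) = -9*1/30 - 388/187 = -3/10 - 388*1/187 = -3/10 - 388/187 = -4441/1870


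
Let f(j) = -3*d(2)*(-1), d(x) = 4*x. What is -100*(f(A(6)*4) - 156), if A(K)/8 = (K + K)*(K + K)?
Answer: 13200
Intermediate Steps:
A(K) = 32*K**2 (A(K) = 8*((K + K)*(K + K)) = 8*((2*K)*(2*K)) = 8*(4*K**2) = 32*K**2)
f(j) = 24 (f(j) = -12*2*(-1) = -3*8*(-1) = -24*(-1) = 24)
-100*(f(A(6)*4) - 156) = -100*(24 - 156) = -100*(-132) = 13200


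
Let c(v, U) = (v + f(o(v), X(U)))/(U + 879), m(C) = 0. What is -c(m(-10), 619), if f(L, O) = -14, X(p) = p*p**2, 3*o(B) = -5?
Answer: 1/107 ≈ 0.0093458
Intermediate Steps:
o(B) = -5/3 (o(B) = (1/3)*(-5) = -5/3)
X(p) = p**3
c(v, U) = (-14 + v)/(879 + U) (c(v, U) = (v - 14)/(U + 879) = (-14 + v)/(879 + U))
-c(m(-10), 619) = -(-14 + 0)/(879 + 619) = -(-14)/1498 = -1*(-1/107) = 1/107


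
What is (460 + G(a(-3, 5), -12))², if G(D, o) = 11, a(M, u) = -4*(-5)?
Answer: 221841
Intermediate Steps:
a(M, u) = 20
(460 + G(a(-3, 5), -12))² = (460 + 11)² = 471² = 221841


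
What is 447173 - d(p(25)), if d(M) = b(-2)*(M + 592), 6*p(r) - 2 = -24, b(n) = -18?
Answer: 457763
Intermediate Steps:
p(r) = -11/3 (p(r) = ⅓ + (⅙)*(-24) = ⅓ - 4 = -11/3)
d(M) = -10656 - 18*M (d(M) = -18*(M + 592) = -18*(592 + M) = -10656 - 18*M)
447173 - d(p(25)) = 447173 - (-10656 - 18*(-11/3)) = 447173 - (-10656 + 66) = 447173 - 1*(-10590) = 447173 + 10590 = 457763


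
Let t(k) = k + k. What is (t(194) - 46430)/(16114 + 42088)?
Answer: -23021/29101 ≈ -0.79107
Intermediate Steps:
t(k) = 2*k
(t(194) - 46430)/(16114 + 42088) = (2*194 - 46430)/(16114 + 42088) = (388 - 46430)/58202 = -46042*1/58202 = -23021/29101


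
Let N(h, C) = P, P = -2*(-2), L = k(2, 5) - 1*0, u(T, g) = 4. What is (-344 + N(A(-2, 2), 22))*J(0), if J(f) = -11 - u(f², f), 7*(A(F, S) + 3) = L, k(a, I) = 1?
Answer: 5100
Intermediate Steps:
L = 1 (L = 1 - 1*0 = 1 + 0 = 1)
P = 4
A(F, S) = -20/7 (A(F, S) = -3 + (⅐)*1 = -3 + ⅐ = -20/7)
N(h, C) = 4
J(f) = -15 (J(f) = -11 - 1*4 = -11 - 4 = -15)
(-344 + N(A(-2, 2), 22))*J(0) = (-344 + 4)*(-15) = -340*(-15) = 5100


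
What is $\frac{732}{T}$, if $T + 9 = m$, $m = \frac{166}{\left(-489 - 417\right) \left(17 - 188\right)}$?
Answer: $- \frac{14175729}{174271} \approx -81.343$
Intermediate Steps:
$m = \frac{83}{77463}$ ($m = \frac{166}{\left(-906\right) \left(-171\right)} = \frac{166}{154926} = 166 \cdot \frac{1}{154926} = \frac{83}{77463} \approx 0.0010715$)
$T = - \frac{697084}{77463}$ ($T = -9 + \frac{83}{77463} = - \frac{697084}{77463} \approx -8.9989$)
$\frac{732}{T} = \frac{732}{- \frac{697084}{77463}} = 732 \left(- \frac{77463}{697084}\right) = - \frac{14175729}{174271}$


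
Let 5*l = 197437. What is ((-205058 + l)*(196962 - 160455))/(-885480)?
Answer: 10074143157/1475800 ≈ 6826.2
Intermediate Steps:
l = 197437/5 (l = (1/5)*197437 = 197437/5 ≈ 39487.)
((-205058 + l)*(196962 - 160455))/(-885480) = ((-205058 + 197437/5)*(196962 - 160455))/(-885480) = -827853/5*36507*(-1/885480) = -30222429471/5*(-1/885480) = 10074143157/1475800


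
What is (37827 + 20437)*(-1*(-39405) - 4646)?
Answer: 2025198376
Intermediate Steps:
(37827 + 20437)*(-1*(-39405) - 4646) = 58264*(39405 - 4646) = 58264*34759 = 2025198376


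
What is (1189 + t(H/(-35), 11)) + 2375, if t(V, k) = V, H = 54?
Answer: 124686/35 ≈ 3562.5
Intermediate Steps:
(1189 + t(H/(-35), 11)) + 2375 = (1189 + 54/(-35)) + 2375 = (1189 + 54*(-1/35)) + 2375 = (1189 - 54/35) + 2375 = 41561/35 + 2375 = 124686/35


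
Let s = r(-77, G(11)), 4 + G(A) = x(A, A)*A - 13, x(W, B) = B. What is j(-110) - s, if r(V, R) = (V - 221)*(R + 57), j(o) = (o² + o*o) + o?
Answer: 72068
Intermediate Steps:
G(A) = -17 + A² (G(A) = -4 + (A*A - 13) = -4 + (A² - 13) = -4 + (-13 + A²) = -17 + A²)
j(o) = o + 2*o² (j(o) = (o² + o²) + o = 2*o² + o = o + 2*o²)
r(V, R) = (-221 + V)*(57 + R)
s = -47978 (s = -12597 - 221*(-17 + 11²) + 57*(-77) + (-17 + 11²)*(-77) = -12597 - 221*(-17 + 121) - 4389 + (-17 + 121)*(-77) = -12597 - 221*104 - 4389 + 104*(-77) = -12597 - 22984 - 4389 - 8008 = -47978)
j(-110) - s = -110*(1 + 2*(-110)) - 1*(-47978) = -110*(1 - 220) + 47978 = -110*(-219) + 47978 = 24090 + 47978 = 72068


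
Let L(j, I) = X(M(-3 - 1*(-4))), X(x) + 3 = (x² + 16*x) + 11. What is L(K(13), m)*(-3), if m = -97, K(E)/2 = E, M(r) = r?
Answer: -75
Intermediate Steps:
K(E) = 2*E
X(x) = 8 + x² + 16*x (X(x) = -3 + ((x² + 16*x) + 11) = -3 + (11 + x² + 16*x) = 8 + x² + 16*x)
L(j, I) = 25 (L(j, I) = 8 + (-3 - 1*(-4))² + 16*(-3 - 1*(-4)) = 8 + (-3 + 4)² + 16*(-3 + 4) = 8 + 1² + 16*1 = 8 + 1 + 16 = 25)
L(K(13), m)*(-3) = 25*(-3) = -75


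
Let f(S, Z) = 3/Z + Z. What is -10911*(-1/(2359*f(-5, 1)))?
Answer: 10911/9436 ≈ 1.1563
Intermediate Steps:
f(S, Z) = Z + 3/Z
-10911*(-1/(2359*f(-5, 1))) = -10911*(-1/(2359*(1 + 3/1))) = -10911*(-1/(2359*(1 + 3*1))) = -10911*(-1/(2359*(1 + 3))) = -10911/((-2359*4)) = -10911/(-9436) = -10911*(-1/9436) = 10911/9436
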